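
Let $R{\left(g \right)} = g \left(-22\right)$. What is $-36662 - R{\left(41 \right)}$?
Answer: $-35760$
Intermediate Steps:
$R{\left(g \right)} = - 22 g$
$-36662 - R{\left(41 \right)} = -36662 - \left(-22\right) 41 = -36662 - -902 = -36662 + 902 = -35760$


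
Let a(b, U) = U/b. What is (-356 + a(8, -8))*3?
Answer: -1071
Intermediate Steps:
(-356 + a(8, -8))*3 = (-356 - 8/8)*3 = (-356 - 8*⅛)*3 = (-356 - 1)*3 = -357*3 = -1071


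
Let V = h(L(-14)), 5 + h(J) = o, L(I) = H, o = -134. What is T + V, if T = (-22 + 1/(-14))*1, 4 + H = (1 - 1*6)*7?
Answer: -2255/14 ≈ -161.07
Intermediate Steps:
H = -39 (H = -4 + (1 - 1*6)*7 = -4 + (1 - 6)*7 = -4 - 5*7 = -4 - 35 = -39)
L(I) = -39
h(J) = -139 (h(J) = -5 - 134 = -139)
T = -309/14 (T = (-22 + 1*(-1/14))*1 = (-22 - 1/14)*1 = -309/14*1 = -309/14 ≈ -22.071)
V = -139
T + V = -309/14 - 139 = -2255/14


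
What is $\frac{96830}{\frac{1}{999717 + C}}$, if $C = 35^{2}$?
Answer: $96921213860$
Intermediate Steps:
$C = 1225$
$\frac{96830}{\frac{1}{999717 + C}} = \frac{96830}{\frac{1}{999717 + 1225}} = \frac{96830}{\frac{1}{1000942}} = 96830 \frac{1}{\frac{1}{1000942}} = 96830 \cdot 1000942 = 96921213860$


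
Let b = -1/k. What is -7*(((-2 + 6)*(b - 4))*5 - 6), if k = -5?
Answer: 574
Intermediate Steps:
b = 1/5 (b = -1/(-5) = -1*(-1/5) = 1/5 ≈ 0.20000)
-7*(((-2 + 6)*(b - 4))*5 - 6) = -7*(((-2 + 6)*(1/5 - 4))*5 - 6) = -7*((4*(-19/5))*5 - 6) = -7*(-76/5*5 - 6) = -7*(-76 - 6) = -7*(-82) = 574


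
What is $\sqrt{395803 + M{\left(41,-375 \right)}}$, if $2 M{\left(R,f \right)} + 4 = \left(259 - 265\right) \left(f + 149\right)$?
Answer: $\sqrt{396479} \approx 629.67$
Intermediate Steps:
$M{\left(R,f \right)} = -449 - 3 f$ ($M{\left(R,f \right)} = -2 + \frac{\left(259 - 265\right) \left(f + 149\right)}{2} = -2 + \frac{\left(-6\right) \left(149 + f\right)}{2} = -2 + \frac{-894 - 6 f}{2} = -2 - \left(447 + 3 f\right) = -449 - 3 f$)
$\sqrt{395803 + M{\left(41,-375 \right)}} = \sqrt{395803 - -676} = \sqrt{395803 + \left(-449 + 1125\right)} = \sqrt{395803 + 676} = \sqrt{396479}$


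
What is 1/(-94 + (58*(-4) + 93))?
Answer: -1/233 ≈ -0.0042918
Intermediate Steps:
1/(-94 + (58*(-4) + 93)) = 1/(-94 + (-232 + 93)) = 1/(-94 - 139) = 1/(-233) = -1/233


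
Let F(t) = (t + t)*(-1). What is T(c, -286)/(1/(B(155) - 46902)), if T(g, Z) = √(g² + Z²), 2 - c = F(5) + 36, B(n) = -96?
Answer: -93996*√20593 ≈ -1.3489e+7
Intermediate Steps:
F(t) = -2*t (F(t) = (2*t)*(-1) = -2*t)
c = -24 (c = 2 - (-2*5 + 36) = 2 - (-10 + 36) = 2 - 1*26 = 2 - 26 = -24)
T(g, Z) = √(Z² + g²)
T(c, -286)/(1/(B(155) - 46902)) = √((-286)² + (-24)²)/(1/(-96 - 46902)) = √(81796 + 576)/(1/(-46998)) = √82372/(-1/46998) = (2*√20593)*(-46998) = -93996*√20593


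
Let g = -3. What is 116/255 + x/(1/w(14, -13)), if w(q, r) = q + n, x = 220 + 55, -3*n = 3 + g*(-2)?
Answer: 771491/255 ≈ 3025.5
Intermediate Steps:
n = -3 (n = -(3 - 3*(-2))/3 = -(3 + 6)/3 = -1/3*9 = -3)
x = 275
w(q, r) = -3 + q (w(q, r) = q - 3 = -3 + q)
116/255 + x/(1/w(14, -13)) = 116/255 + 275/(1/(-3 + 14)) = 116*(1/255) + 275/(1/11) = 116/255 + 275/(1/11) = 116/255 + 275*11 = 116/255 + 3025 = 771491/255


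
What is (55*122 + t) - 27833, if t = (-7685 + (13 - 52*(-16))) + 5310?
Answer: -22653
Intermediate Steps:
t = -1530 (t = (-7685 + (13 + 832)) + 5310 = (-7685 + 845) + 5310 = -6840 + 5310 = -1530)
(55*122 + t) - 27833 = (55*122 - 1530) - 27833 = (6710 - 1530) - 27833 = 5180 - 27833 = -22653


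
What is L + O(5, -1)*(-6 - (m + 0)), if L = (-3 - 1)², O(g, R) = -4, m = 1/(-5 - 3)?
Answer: 79/2 ≈ 39.500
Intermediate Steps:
m = -⅛ (m = 1/(-8) = -⅛ ≈ -0.12500)
L = 16 (L = (-4)² = 16)
L + O(5, -1)*(-6 - (m + 0)) = 16 - 4*(-6 - (-⅛ + 0)) = 16 - 4*(-6 - 1*(-⅛)) = 16 - 4*(-6 + ⅛) = 16 - 4*(-47/8) = 16 + 47/2 = 79/2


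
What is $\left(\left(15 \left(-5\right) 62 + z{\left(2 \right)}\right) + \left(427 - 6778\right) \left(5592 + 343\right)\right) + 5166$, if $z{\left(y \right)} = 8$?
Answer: $-37692661$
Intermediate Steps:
$\left(\left(15 \left(-5\right) 62 + z{\left(2 \right)}\right) + \left(427 - 6778\right) \left(5592 + 343\right)\right) + 5166 = \left(\left(15 \left(-5\right) 62 + 8\right) + \left(427 - 6778\right) \left(5592 + 343\right)\right) + 5166 = \left(\left(\left(-75\right) 62 + 8\right) - 37693185\right) + 5166 = \left(\left(-4650 + 8\right) - 37693185\right) + 5166 = \left(-4642 - 37693185\right) + 5166 = -37697827 + 5166 = -37692661$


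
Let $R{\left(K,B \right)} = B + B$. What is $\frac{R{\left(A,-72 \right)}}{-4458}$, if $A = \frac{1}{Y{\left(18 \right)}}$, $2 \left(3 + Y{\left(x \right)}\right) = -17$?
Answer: $\frac{24}{743} \approx 0.032301$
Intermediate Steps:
$Y{\left(x \right)} = - \frac{23}{2}$ ($Y{\left(x \right)} = -3 + \frac{1}{2} \left(-17\right) = -3 - \frac{17}{2} = - \frac{23}{2}$)
$A = - \frac{2}{23}$ ($A = \frac{1}{- \frac{23}{2}} = - \frac{2}{23} \approx -0.086957$)
$R{\left(K,B \right)} = 2 B$
$\frac{R{\left(A,-72 \right)}}{-4458} = \frac{2 \left(-72\right)}{-4458} = \left(-144\right) \left(- \frac{1}{4458}\right) = \frac{24}{743}$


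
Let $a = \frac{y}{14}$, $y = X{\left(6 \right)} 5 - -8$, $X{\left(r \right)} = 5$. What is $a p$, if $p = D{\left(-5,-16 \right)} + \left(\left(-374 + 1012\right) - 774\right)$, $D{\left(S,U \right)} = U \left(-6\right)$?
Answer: $- \frac{660}{7} \approx -94.286$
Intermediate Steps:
$D{\left(S,U \right)} = - 6 U$
$y = 33$ ($y = 5 \cdot 5 - -8 = 25 + 8 = 33$)
$a = \frac{33}{14} \approx 2.3571$
$p = -40$ ($p = \left(-6\right) \left(-16\right) + \left(\left(-374 + 1012\right) - 774\right) = 96 + \left(638 - 774\right) = 96 - 136 = -40$)
$a p = \frac{33}{14} \left(-40\right) = - \frac{660}{7}$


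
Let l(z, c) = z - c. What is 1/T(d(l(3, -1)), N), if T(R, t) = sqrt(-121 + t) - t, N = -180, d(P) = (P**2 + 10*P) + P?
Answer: 180/32701 - I*sqrt(301)/32701 ≈ 0.0055044 - 0.00053054*I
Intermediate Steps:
d(P) = P**2 + 11*P
1/T(d(l(3, -1)), N) = 1/(sqrt(-121 - 180) - 1*(-180)) = 1/(sqrt(-301) + 180) = 1/(I*sqrt(301) + 180) = 1/(180 + I*sqrt(301))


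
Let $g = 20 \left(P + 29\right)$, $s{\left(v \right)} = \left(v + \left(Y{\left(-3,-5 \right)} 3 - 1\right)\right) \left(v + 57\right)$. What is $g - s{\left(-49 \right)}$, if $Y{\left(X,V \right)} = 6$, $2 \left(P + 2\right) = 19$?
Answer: $986$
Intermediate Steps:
$P = \frac{15}{2}$ ($P = -2 + \frac{1}{2} \cdot 19 = -2 + \frac{19}{2} = \frac{15}{2} \approx 7.5$)
$s{\left(v \right)} = \left(17 + v\right) \left(57 + v\right)$ ($s{\left(v \right)} = \left(v + \left(6 \cdot 3 - 1\right)\right) \left(v + 57\right) = \left(v + \left(18 - 1\right)\right) \left(57 + v\right) = \left(v + 17\right) \left(57 + v\right) = \left(17 + v\right) \left(57 + v\right)$)
$g = 730$ ($g = 20 \left(\frac{15}{2} + 29\right) = 20 \cdot \frac{73}{2} = 730$)
$g - s{\left(-49 \right)} = 730 - \left(969 + \left(-49\right)^{2} + 74 \left(-49\right)\right) = 730 - \left(969 + 2401 - 3626\right) = 730 - -256 = 730 + 256 = 986$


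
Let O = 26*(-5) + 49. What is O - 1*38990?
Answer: -39071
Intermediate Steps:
O = -81 (O = -130 + 49 = -81)
O - 1*38990 = -81 - 1*38990 = -81 - 38990 = -39071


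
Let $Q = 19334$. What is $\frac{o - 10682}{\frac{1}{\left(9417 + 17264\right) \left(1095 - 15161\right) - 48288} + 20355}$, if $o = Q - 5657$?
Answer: $\frac{1124152985830}{7640111528069} \approx 0.14714$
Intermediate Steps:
$o = 13677$ ($o = 19334 - 5657 = 13677$)
$\frac{o - 10682}{\frac{1}{\left(9417 + 17264\right) \left(1095 - 15161\right) - 48288} + 20355} = \frac{13677 - 10682}{\frac{1}{\left(9417 + 17264\right) \left(1095 - 15161\right) - 48288} + 20355} = \frac{2995}{\frac{1}{26681 \left(-14066\right) - 48288} + 20355} = \frac{2995}{\frac{1}{-375294946 - 48288} + 20355} = \frac{2995}{\frac{1}{-375343234} + 20355} = \frac{2995}{- \frac{1}{375343234} + 20355} = \frac{2995}{\frac{7640111528069}{375343234}} = 2995 \cdot \frac{375343234}{7640111528069} = \frac{1124152985830}{7640111528069}$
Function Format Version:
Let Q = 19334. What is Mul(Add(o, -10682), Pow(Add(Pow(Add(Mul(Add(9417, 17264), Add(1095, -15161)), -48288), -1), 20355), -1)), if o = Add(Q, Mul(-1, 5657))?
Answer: Rational(1124152985830, 7640111528069) ≈ 0.14714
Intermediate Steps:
o = 13677 (o = Add(19334, Mul(-1, 5657)) = Add(19334, -5657) = 13677)
Mul(Add(o, -10682), Pow(Add(Pow(Add(Mul(Add(9417, 17264), Add(1095, -15161)), -48288), -1), 20355), -1)) = Mul(Add(13677, -10682), Pow(Add(Pow(Add(Mul(Add(9417, 17264), Add(1095, -15161)), -48288), -1), 20355), -1)) = Mul(2995, Pow(Add(Pow(Add(Mul(26681, -14066), -48288), -1), 20355), -1)) = Mul(2995, Pow(Add(Pow(Add(-375294946, -48288), -1), 20355), -1)) = Mul(2995, Pow(Add(Pow(-375343234, -1), 20355), -1)) = Mul(2995, Pow(Add(Rational(-1, 375343234), 20355), -1)) = Mul(2995, Pow(Rational(7640111528069, 375343234), -1)) = Mul(2995, Rational(375343234, 7640111528069)) = Rational(1124152985830, 7640111528069)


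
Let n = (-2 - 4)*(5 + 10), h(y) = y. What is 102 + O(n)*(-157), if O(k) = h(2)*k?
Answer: 28362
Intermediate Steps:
n = -90 (n = -6*15 = -90)
O(k) = 2*k
102 + O(n)*(-157) = 102 + (2*(-90))*(-157) = 102 - 180*(-157) = 102 + 28260 = 28362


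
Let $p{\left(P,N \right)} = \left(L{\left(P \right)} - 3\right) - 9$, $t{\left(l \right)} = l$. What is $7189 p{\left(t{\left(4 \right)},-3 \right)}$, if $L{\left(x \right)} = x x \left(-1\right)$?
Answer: $-201292$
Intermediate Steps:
$L{\left(x \right)} = - x^{2}$ ($L{\left(x \right)} = x^{2} \left(-1\right) = - x^{2}$)
$p{\left(P,N \right)} = -12 - P^{2}$ ($p{\left(P,N \right)} = \left(- P^{2} - 3\right) - 9 = \left(-3 - P^{2}\right) - 9 = -12 - P^{2}$)
$7189 p{\left(t{\left(4 \right)},-3 \right)} = 7189 \left(-12 - 4^{2}\right) = 7189 \left(-12 - 16\right) = 7189 \left(-28\right) = -201292$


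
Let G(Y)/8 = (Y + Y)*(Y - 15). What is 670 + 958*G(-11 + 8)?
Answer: 828382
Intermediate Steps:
G(Y) = 16*Y*(-15 + Y) (G(Y) = 8*((Y + Y)*(Y - 15)) = 8*((2*Y)*(-15 + Y)) = 8*(2*Y*(-15 + Y)) = 16*Y*(-15 + Y))
670 + 958*G(-11 + 8) = 670 + 958*(16*(-11 + 8)*(-15 + (-11 + 8))) = 670 + 958*(16*(-3)*(-15 - 3)) = 670 + 958*(16*(-3)*(-18)) = 670 + 958*864 = 670 + 827712 = 828382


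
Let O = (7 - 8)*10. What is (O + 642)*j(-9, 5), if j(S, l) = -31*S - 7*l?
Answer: 154208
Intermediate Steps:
O = -10 (O = -1*10 = -10)
(O + 642)*j(-9, 5) = (-10 + 642)*(-31*(-9) - 7*5) = 632*(279 - 35) = 632*244 = 154208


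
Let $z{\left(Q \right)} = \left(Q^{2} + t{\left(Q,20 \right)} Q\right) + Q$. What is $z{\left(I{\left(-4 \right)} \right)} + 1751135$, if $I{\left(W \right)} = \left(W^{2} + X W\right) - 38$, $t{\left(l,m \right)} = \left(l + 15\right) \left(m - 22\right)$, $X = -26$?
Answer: $1742033$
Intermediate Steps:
$t{\left(l,m \right)} = \left(-22 + m\right) \left(15 + l\right)$ ($t{\left(l,m \right)} = \left(15 + l\right) \left(-22 + m\right) = \left(-22 + m\right) \left(15 + l\right)$)
$I{\left(W \right)} = -38 + W^{2} - 26 W$ ($I{\left(W \right)} = \left(W^{2} - 26 W\right) - 38 = -38 + W^{2} - 26 W$)
$z{\left(Q \right)} = Q + Q^{2} + Q \left(-30 - 2 Q\right)$ ($z{\left(Q \right)} = \left(Q^{2} + \left(-330 - 22 Q + 15 \cdot 20 + Q 20\right) Q\right) + Q = \left(Q^{2} + \left(-330 - 22 Q + 300 + 20 Q\right) Q\right) + Q = \left(Q^{2} + \left(-30 - 2 Q\right) Q\right) + Q = \left(Q^{2} + Q \left(-30 - 2 Q\right)\right) + Q = Q + Q^{2} + Q \left(-30 - 2 Q\right)$)
$z{\left(I{\left(-4 \right)} \right)} + 1751135 = - \left(-38 + \left(-4\right)^{2} - -104\right) \left(29 - \left(-66 - 16\right)\right) + 1751135 = - \left(-38 + 16 + 104\right) \left(29 + \left(-38 + 16 + 104\right)\right) + 1751135 = \left(-1\right) 82 \left(29 + 82\right) + 1751135 = \left(-1\right) 82 \cdot 111 + 1751135 = -9102 + 1751135 = 1742033$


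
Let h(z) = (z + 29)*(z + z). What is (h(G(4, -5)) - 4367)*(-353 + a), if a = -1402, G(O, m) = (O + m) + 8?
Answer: 6779565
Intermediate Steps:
G(O, m) = 8 + O + m
h(z) = 2*z*(29 + z) (h(z) = (29 + z)*(2*z) = 2*z*(29 + z))
(h(G(4, -5)) - 4367)*(-353 + a) = (2*(8 + 4 - 5)*(29 + (8 + 4 - 5)) - 4367)*(-353 - 1402) = (2*7*(29 + 7) - 4367)*(-1755) = (2*7*36 - 4367)*(-1755) = (504 - 4367)*(-1755) = -3863*(-1755) = 6779565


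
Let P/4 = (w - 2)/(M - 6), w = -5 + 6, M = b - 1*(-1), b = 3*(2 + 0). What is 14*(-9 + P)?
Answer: -182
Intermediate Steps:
b = 6 (b = 3*2 = 6)
M = 7 (M = 6 - 1*(-1) = 6 + 1 = 7)
w = 1
P = -4 (P = 4*((1 - 2)/(7 - 6)) = 4*(-1/1) = 4*(-1*1) = 4*(-1) = -4)
14*(-9 + P) = 14*(-9 - 4) = 14*(-13) = -182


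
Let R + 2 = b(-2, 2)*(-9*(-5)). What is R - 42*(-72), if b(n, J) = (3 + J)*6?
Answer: 4372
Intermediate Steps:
b(n, J) = 18 + 6*J
R = 1348 (R = -2 + (18 + 6*2)*(-9*(-5)) = -2 + (18 + 12)*45 = -2 + 30*45 = -2 + 1350 = 1348)
R - 42*(-72) = 1348 - 42*(-72) = 1348 + 3024 = 4372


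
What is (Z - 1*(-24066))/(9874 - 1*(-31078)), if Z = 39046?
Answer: 7889/5119 ≈ 1.5411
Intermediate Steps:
(Z - 1*(-24066))/(9874 - 1*(-31078)) = (39046 - 1*(-24066))/(9874 - 1*(-31078)) = (39046 + 24066)/(9874 + 31078) = 63112/40952 = 63112*(1/40952) = 7889/5119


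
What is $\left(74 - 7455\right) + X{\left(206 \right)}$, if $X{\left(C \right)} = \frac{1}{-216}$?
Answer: $- \frac{1594297}{216} \approx -7381.0$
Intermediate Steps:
$X{\left(C \right)} = - \frac{1}{216}$
$\left(74 - 7455\right) + X{\left(206 \right)} = \left(74 - 7455\right) - \frac{1}{216} = -7381 - \frac{1}{216} = - \frac{1594297}{216}$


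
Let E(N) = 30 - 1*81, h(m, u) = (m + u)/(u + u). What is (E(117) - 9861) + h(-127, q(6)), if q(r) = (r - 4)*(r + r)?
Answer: -475879/48 ≈ -9914.1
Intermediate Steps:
q(r) = 2*r*(-4 + r) (q(r) = (-4 + r)*(2*r) = 2*r*(-4 + r))
h(m, u) = (m + u)/(2*u) (h(m, u) = (m + u)/((2*u)) = (m + u)*(1/(2*u)) = (m + u)/(2*u))
E(N) = -51 (E(N) = 30 - 81 = -51)
(E(117) - 9861) + h(-127, q(6)) = (-51 - 9861) + (-127 + 2*6*(-4 + 6))/(2*((2*6*(-4 + 6)))) = -9912 + (-127 + 2*6*2)/(2*((2*6*2))) = -9912 + (½)*(-127 + 24)/24 = -9912 + (½)*(1/24)*(-103) = -9912 - 103/48 = -475879/48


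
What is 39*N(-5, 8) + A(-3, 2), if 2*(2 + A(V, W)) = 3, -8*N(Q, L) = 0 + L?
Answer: -79/2 ≈ -39.500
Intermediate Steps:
N(Q, L) = -L/8 (N(Q, L) = -(0 + L)/8 = -L/8)
A(V, W) = -½ (A(V, W) = -2 + (½)*3 = -2 + 3/2 = -½)
39*N(-5, 8) + A(-3, 2) = 39*(-⅛*8) - ½ = 39*(-1) - ½ = -39 - ½ = -79/2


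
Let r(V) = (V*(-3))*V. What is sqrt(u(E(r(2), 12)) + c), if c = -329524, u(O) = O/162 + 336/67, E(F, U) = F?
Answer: I*sqrt(119816095578)/603 ≈ 574.04*I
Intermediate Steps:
r(V) = -3*V**2 (r(V) = (-3*V)*V = -3*V**2)
u(O) = 336/67 + O/162 (u(O) = O*(1/162) + 336*(1/67) = O/162 + 336/67 = 336/67 + O/162)
sqrt(u(E(r(2), 12)) + c) = sqrt((336/67 + (-3*2**2)/162) - 329524) = sqrt((336/67 + (-3*4)/162) - 329524) = sqrt((336/67 + (1/162)*(-12)) - 329524) = sqrt((336/67 - 2/27) - 329524) = sqrt(8938/1809 - 329524) = sqrt(-596099978/1809) = I*sqrt(119816095578)/603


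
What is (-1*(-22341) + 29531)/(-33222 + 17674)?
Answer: -12968/3887 ≈ -3.3363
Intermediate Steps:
(-1*(-22341) + 29531)/(-33222 + 17674) = (22341 + 29531)/(-15548) = 51872*(-1/15548) = -12968/3887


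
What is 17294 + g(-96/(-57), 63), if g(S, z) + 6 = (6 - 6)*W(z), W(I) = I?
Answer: 17288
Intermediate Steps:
g(S, z) = -6 (g(S, z) = -6 + (6 - 6)*z = -6 + 0*z = -6 + 0 = -6)
17294 + g(-96/(-57), 63) = 17294 - 6 = 17288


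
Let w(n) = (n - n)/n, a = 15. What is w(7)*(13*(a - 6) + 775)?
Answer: 0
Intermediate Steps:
w(n) = 0 (w(n) = 0/n = 0)
w(7)*(13*(a - 6) + 775) = 0*(13*(15 - 6) + 775) = 0*(13*9 + 775) = 0*(117 + 775) = 0*892 = 0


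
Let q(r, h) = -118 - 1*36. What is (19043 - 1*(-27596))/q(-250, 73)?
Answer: -46639/154 ≈ -302.85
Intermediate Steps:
q(r, h) = -154 (q(r, h) = -118 - 36 = -154)
(19043 - 1*(-27596))/q(-250, 73) = (19043 - 1*(-27596))/(-154) = (19043 + 27596)*(-1/154) = 46639*(-1/154) = -46639/154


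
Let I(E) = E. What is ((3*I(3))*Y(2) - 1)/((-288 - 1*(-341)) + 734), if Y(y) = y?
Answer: 17/787 ≈ 0.021601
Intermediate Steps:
((3*I(3))*Y(2) - 1)/((-288 - 1*(-341)) + 734) = ((3*3)*2 - 1)/((-288 - 1*(-341)) + 734) = (9*2 - 1)/((-288 + 341) + 734) = (18 - 1)/(53 + 734) = 17/787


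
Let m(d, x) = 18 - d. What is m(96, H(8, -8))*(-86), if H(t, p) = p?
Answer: 6708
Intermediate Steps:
m(96, H(8, -8))*(-86) = (18 - 1*96)*(-86) = (18 - 96)*(-86) = -78*(-86) = 6708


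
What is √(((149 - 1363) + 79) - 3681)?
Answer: 4*I*√301 ≈ 69.397*I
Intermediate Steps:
√(((149 - 1363) + 79) - 3681) = √((-1214 + 79) - 3681) = √(-1135 - 3681) = √(-4816) = 4*I*√301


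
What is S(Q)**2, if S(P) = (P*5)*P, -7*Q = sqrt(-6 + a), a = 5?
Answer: 25/2401 ≈ 0.010412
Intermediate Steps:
Q = -I/7 (Q = -sqrt(-6 + 5)/7 = -I/7 ≈ -0.14286*I)
S(P) = 5*P**2 (S(P) = (5*P)*P = 5*P**2)
S(Q)**2 = (5*(-I/7)**2)**2 = (5*(-1/49))**2 = (-5/49)**2 = 25/2401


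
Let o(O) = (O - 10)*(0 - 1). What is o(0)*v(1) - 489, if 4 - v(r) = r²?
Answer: -459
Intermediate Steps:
v(r) = 4 - r²
o(O) = 10 - O (o(O) = (-10 + O)*(-1) = 10 - O)
o(0)*v(1) - 489 = (10 - 1*0)*(4 - 1*1²) - 489 = (10 + 0)*(4 - 1*1) - 489 = 10*(4 - 1) - 489 = 10*3 - 489 = 30 - 489 = -459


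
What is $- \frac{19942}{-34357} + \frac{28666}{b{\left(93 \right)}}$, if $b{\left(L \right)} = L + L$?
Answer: $\frac{494293487}{3195201} \approx 154.7$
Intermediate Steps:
$b{\left(L \right)} = 2 L$
$- \frac{19942}{-34357} + \frac{28666}{b{\left(93 \right)}} = - \frac{19942}{-34357} + \frac{28666}{2 \cdot 93} = \left(-19942\right) \left(- \frac{1}{34357}\right) + \frac{28666}{186} = \frac{19942}{34357} + 28666 \cdot \frac{1}{186} = \frac{19942}{34357} + \frac{14333}{93} = \frac{494293487}{3195201}$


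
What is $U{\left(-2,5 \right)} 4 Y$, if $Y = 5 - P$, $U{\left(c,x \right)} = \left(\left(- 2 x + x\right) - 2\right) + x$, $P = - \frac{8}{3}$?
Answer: $- \frac{184}{3} \approx -61.333$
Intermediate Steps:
$P = - \frac{8}{3}$ ($P = \left(-8\right) \frac{1}{3} = - \frac{8}{3} \approx -2.6667$)
$U{\left(c,x \right)} = -2$ ($U{\left(c,x \right)} = \left(- x - 2\right) + x = \left(-2 - x\right) + x = -2$)
$Y = \frac{23}{3}$ ($Y = 5 - - \frac{8}{3} = 5 + \frac{8}{3} = \frac{23}{3} \approx 7.6667$)
$U{\left(-2,5 \right)} 4 Y = \left(-2\right) 4 \cdot \frac{23}{3} = \left(-8\right) \frac{23}{3} = - \frac{184}{3}$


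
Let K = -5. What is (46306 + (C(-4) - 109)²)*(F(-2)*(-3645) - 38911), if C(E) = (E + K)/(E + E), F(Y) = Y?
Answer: -117261830213/64 ≈ -1.8322e+9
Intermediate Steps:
C(E) = (-5 + E)/(2*E) (C(E) = (E - 5)/(E + E) = (-5 + E)/((2*E)) = (-5 + E)*(1/(2*E)) = (-5 + E)/(2*E))
(46306 + (C(-4) - 109)²)*(F(-2)*(-3645) - 38911) = (46306 + ((½)*(-5 - 4)/(-4) - 109)²)*(-2*(-3645) - 38911) = (46306 + ((½)*(-¼)*(-9) - 109)²)*(7290 - 38911) = (46306 + (9/8 - 109)²)*(-31621) = (46306 + (-863/8)²)*(-31621) = (46306 + 744769/64)*(-31621) = (3708353/64)*(-31621) = -117261830213/64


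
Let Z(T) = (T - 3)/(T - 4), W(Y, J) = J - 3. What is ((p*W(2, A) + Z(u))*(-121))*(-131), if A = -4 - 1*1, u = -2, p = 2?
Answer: -1442441/6 ≈ -2.4041e+5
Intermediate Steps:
A = -5 (A = -4 - 1 = -5)
W(Y, J) = -3 + J
Z(T) = (-3 + T)/(-4 + T)
((p*W(2, A) + Z(u))*(-121))*(-131) = ((2*(-3 - 5) + (-3 - 2)/(-4 - 2))*(-121))*(-131) = ((2*(-8) - 5/(-6))*(-121))*(-131) = ((-16 - 1/6*(-5))*(-121))*(-131) = ((-16 + 5/6)*(-121))*(-131) = -91/6*(-121)*(-131) = (11011/6)*(-131) = -1442441/6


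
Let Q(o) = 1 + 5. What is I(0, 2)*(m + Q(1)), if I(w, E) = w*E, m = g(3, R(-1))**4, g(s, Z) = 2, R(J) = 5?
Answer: 0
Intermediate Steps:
Q(o) = 6
m = 16 (m = 2**4 = 16)
I(w, E) = E*w
I(0, 2)*(m + Q(1)) = (2*0)*(16 + 6) = 0*22 = 0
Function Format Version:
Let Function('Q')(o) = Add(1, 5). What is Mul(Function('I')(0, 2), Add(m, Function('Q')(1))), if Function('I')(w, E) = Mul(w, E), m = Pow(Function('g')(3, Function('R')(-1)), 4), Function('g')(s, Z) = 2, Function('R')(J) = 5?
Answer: 0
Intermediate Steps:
Function('Q')(o) = 6
m = 16 (m = Pow(2, 4) = 16)
Function('I')(w, E) = Mul(E, w)
Mul(Function('I')(0, 2), Add(m, Function('Q')(1))) = Mul(Mul(2, 0), Add(16, 6)) = Mul(0, 22) = 0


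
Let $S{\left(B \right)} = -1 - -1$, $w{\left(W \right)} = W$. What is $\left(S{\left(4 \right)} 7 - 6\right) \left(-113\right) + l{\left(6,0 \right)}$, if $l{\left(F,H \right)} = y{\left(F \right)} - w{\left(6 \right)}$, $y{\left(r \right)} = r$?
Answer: $678$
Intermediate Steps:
$S{\left(B \right)} = 0$ ($S{\left(B \right)} = -1 + 1 = 0$)
$l{\left(F,H \right)} = -6 + F$ ($l{\left(F,H \right)} = F - 6 = -6 + F$)
$\left(S{\left(4 \right)} 7 - 6\right) \left(-113\right) + l{\left(6,0 \right)} = \left(0 \cdot 7 - 6\right) \left(-113\right) + \left(-6 + 6\right) = \left(0 - 6\right) \left(-113\right) + 0 = \left(-6\right) \left(-113\right) + 0 = 678 + 0 = 678$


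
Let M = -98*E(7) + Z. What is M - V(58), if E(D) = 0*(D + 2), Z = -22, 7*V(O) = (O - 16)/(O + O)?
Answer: -1279/58 ≈ -22.052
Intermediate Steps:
V(O) = (-16 + O)/(14*O) (V(O) = ((O - 16)/(O + O))/7 = ((-16 + O)/((2*O)))/7 = ((-16 + O)*(1/(2*O)))/7 = ((-16 + O)/(2*O))/7 = (-16 + O)/(14*O))
E(D) = 0 (E(D) = 0*(2 + D) = 0)
M = -22 (M = -98*0 - 22 = 0 - 22 = -22)
M - V(58) = -22 - (-16 + 58)/(14*58) = -22 - 42/(14*58) = -22 - 1*3/58 = -22 - 3/58 = -1279/58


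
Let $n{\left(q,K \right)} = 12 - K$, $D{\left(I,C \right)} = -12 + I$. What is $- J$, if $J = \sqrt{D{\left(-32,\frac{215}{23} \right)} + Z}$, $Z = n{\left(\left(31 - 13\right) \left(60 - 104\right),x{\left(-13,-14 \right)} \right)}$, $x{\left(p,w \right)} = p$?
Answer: $- i \sqrt{19} \approx - 4.3589 i$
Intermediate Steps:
$Z = 25$ ($Z = 12 - -13 = 12 + 13 = 25$)
$J = i \sqrt{19}$ ($J = \sqrt{\left(-12 - 32\right) + 25} = \sqrt{-44 + 25} = \sqrt{-19} = i \sqrt{19} \approx 4.3589 i$)
$- J = - i \sqrt{19}$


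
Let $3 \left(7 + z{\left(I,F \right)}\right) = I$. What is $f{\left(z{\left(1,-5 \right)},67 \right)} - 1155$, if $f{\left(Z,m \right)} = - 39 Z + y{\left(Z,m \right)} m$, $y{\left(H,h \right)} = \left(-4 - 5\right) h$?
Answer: $-41296$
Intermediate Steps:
$y{\left(H,h \right)} = - 9 h$
$z{\left(I,F \right)} = -7 + \frac{I}{3}$
$f{\left(Z,m \right)} = - 39 Z - 9 m^{2}$ ($f{\left(Z,m \right)} = - 39 Z + - 9 m m = - 39 Z - 9 m^{2}$)
$f{\left(z{\left(1,-5 \right)},67 \right)} - 1155 = \left(- 39 \left(-7 + \frac{1}{3} \cdot 1\right) - 9 \cdot 67^{2}\right) - 1155 = \left(- 39 \left(-7 + \frac{1}{3}\right) - 40401\right) - 1155 = \left(\left(-39\right) \left(- \frac{20}{3}\right) - 40401\right) - 1155 = \left(260 - 40401\right) - 1155 = -40141 - 1155 = -41296$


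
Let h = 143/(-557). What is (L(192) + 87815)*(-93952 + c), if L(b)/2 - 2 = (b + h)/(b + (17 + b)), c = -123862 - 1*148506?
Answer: -7185440791145200/223357 ≈ -3.2170e+10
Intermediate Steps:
c = -272368 (c = -123862 - 148506 = -272368)
h = -143/557 (h = 143*(-1/557) = -143/557 ≈ -0.25673)
L(b) = 4 + 2*(-143/557 + b)/(17 + 2*b) (L(b) = 4 + 2*((b - 143/557)/(b + (17 + b))) = 4 + 2*((-143/557 + b)/(17 + 2*b)) = 4 + 2*(-143/557 + b)/(17 + 2*b))
(L(192) + 87815)*(-93952 + c) = (10*(3759 + 557*192)/(557*(17 + 2*192)) + 87815)*(-93952 - 272368) = (10*(3759 + 106944)/(557*(17 + 384)) + 87815)*(-366320) = ((10/557)*110703/401 + 87815)*(-366320) = ((10/557)*(1/401)*110703 + 87815)*(-366320) = (1107030/223357 + 87815)*(-366320) = (19615201985/223357)*(-366320) = -7185440791145200/223357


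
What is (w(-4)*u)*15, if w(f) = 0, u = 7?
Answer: 0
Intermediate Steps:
(w(-4)*u)*15 = (0*7)*15 = 0*15 = 0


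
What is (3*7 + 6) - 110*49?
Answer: -5363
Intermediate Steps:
(3*7 + 6) - 110*49 = (21 + 6) - 5390 = 27 - 5390 = -5363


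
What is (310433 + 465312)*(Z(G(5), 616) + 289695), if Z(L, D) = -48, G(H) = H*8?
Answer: 224692212015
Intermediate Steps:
G(H) = 8*H
(310433 + 465312)*(Z(G(5), 616) + 289695) = (310433 + 465312)*(-48 + 289695) = 775745*289647 = 224692212015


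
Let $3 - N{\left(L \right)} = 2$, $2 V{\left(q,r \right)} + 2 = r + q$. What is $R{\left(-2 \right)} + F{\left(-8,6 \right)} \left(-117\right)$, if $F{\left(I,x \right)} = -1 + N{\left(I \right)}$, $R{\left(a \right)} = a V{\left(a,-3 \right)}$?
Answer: $7$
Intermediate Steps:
$V{\left(q,r \right)} = -1 + \frac{q}{2} + \frac{r}{2}$ ($V{\left(q,r \right)} = -1 + \frac{r + q}{2} = -1 + \frac{q + r}{2} = -1 + \left(\frac{q}{2} + \frac{r}{2}\right) = -1 + \frac{q}{2} + \frac{r}{2}$)
$N{\left(L \right)} = 1$ ($N{\left(L \right)} = 3 - 2 = 1$)
$R{\left(a \right)} = a \left(- \frac{5}{2} + \frac{a}{2}\right)$ ($R{\left(a \right)} = a \left(-1 + \frac{a}{2} + \frac{1}{2} \left(-3\right)\right) = a \left(-1 + \frac{a}{2} - \frac{3}{2}\right) = a \left(- \frac{5}{2} + \frac{a}{2}\right)$)
$F{\left(I,x \right)} = 0$ ($F{\left(I,x \right)} = -1 + 1 = 0$)
$R{\left(-2 \right)} + F{\left(-8,6 \right)} \left(-117\right) = \frac{1}{2} \left(-2\right) \left(-5 - 2\right) + 0 \left(-117\right) = \frac{1}{2} \left(-2\right) \left(-7\right) + 0 = 7 + 0 = 7$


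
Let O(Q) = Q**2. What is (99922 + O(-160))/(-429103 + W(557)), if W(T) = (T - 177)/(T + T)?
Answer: -69915754/239010181 ≈ -0.29252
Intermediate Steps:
W(T) = (-177 + T)/(2*T) (W(T) = (-177 + T)/((2*T)) = (-177 + T)*(1/(2*T)) = (-177 + T)/(2*T))
(99922 + O(-160))/(-429103 + W(557)) = (99922 + (-160)**2)/(-429103 + (1/2)*(-177 + 557)/557) = (99922 + 25600)/(-429103 + (1/2)*(1/557)*380) = 125522/(-429103 + 190/557) = 125522/(-239010181/557) = 125522*(-557/239010181) = -69915754/239010181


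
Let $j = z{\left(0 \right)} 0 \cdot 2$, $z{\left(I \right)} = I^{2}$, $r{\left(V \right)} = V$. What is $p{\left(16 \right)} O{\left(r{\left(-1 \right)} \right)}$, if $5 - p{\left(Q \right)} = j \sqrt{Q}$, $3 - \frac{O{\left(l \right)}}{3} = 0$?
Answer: $45$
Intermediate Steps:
$O{\left(l \right)} = 9$ ($O{\left(l \right)} = 9 - 0 = 9 + 0 = 9$)
$j = 0$ ($j = 0^{2} \cdot 0 \cdot 2 = 0 \cdot 0 \cdot 2 = 0 \cdot 2 = 0$)
$p{\left(Q \right)} = 5$ ($p{\left(Q \right)} = 5 - 0 \sqrt{Q} = 5 - 0 = 5 + 0 = 5$)
$p{\left(16 \right)} O{\left(r{\left(-1 \right)} \right)} = 5 \cdot 9 = 45$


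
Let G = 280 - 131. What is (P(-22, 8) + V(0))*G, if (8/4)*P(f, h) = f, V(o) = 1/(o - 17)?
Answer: -28012/17 ≈ -1647.8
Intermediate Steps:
V(o) = 1/(-17 + o)
P(f, h) = f/2
G = 149
(P(-22, 8) + V(0))*G = ((½)*(-22) + 1/(-17 + 0))*149 = (-11 + 1/(-17))*149 = (-11 - 1/17)*149 = -188/17*149 = -28012/17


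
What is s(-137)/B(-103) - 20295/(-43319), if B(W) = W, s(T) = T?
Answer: 8025088/4461857 ≈ 1.7986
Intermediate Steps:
s(-137)/B(-103) - 20295/(-43319) = -137/(-103) - 20295/(-43319) = -137*(-1/103) - 20295*(-1/43319) = 137/103 + 20295/43319 = 8025088/4461857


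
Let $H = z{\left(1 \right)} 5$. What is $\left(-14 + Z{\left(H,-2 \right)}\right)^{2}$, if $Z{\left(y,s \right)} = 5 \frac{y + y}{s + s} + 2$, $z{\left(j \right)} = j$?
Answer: $\frac{2401}{4} \approx 600.25$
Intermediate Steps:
$H = 5$ ($H = 1 \cdot 5 = 5$)
$Z{\left(y,s \right)} = 2 + \frac{5 y}{s}$ ($Z{\left(y,s \right)} = 5 \frac{2 y}{2 s} + 2 = 5 \cdot 2 y \frac{1}{2 s} + 2 = 5 \frac{y}{s} + 2 = \frac{5 y}{s} + 2 = 2 + \frac{5 y}{s}$)
$\left(-14 + Z{\left(H,-2 \right)}\right)^{2} = \left(-14 + \left(2 + 5 \cdot 5 \frac{1}{-2}\right)\right)^{2} = \left(-14 + \left(2 + 5 \cdot 5 \left(- \frac{1}{2}\right)\right)\right)^{2} = \left(-14 + \left(2 - \frac{25}{2}\right)\right)^{2} = \left(-14 - \frac{21}{2}\right)^{2} = \left(- \frac{49}{2}\right)^{2} = \frac{2401}{4}$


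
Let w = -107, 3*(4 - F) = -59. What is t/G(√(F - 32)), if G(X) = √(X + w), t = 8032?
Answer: 8032*√3/√(-321 + 5*I*√3) ≈ 10.47 - 776.27*I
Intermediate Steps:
F = 71/3 (F = 4 - ⅓*(-59) = 4 + 59/3 = 71/3 ≈ 23.667)
G(X) = √(-107 + X) (G(X) = √(X - 107) = √(-107 + X))
t/G(√(F - 32)) = 8032/(√(-107 + √(71/3 - 32))) = 8032/(√(-107 + √(-25/3))) = 8032/(√(-107 + 5*I*√3/3)) = 8032/√(-107 + 5*I*√3/3)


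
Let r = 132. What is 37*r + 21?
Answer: 4905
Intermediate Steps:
37*r + 21 = 37*132 + 21 = 4884 + 21 = 4905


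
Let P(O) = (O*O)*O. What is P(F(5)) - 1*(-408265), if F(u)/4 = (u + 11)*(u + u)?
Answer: 262552265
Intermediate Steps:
F(u) = 8*u*(11 + u) (F(u) = 4*((u + 11)*(u + u)) = 4*((11 + u)*(2*u)) = 4*(2*u*(11 + u)) = 8*u*(11 + u))
P(O) = O³ (P(O) = O²*O = O³)
P(F(5)) - 1*(-408265) = (8*5*(11 + 5))³ - 1*(-408265) = (8*5*16)³ + 408265 = 640³ + 408265 = 262144000 + 408265 = 262552265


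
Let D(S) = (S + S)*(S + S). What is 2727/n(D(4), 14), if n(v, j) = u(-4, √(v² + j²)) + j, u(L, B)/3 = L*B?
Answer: -19089/308926 - 16362*√1073/154463 ≈ -3.5317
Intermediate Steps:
u(L, B) = 3*B*L (u(L, B) = 3*(L*B) = 3*(B*L) = 3*B*L)
D(S) = 4*S² (D(S) = (2*S)*(2*S) = 4*S²)
n(v, j) = j - 12*√(j² + v²) (n(v, j) = 3*√(v² + j²)*(-4) + j = 3*√(j² + v²)*(-4) + j = -12*√(j² + v²) + j = j - 12*√(j² + v²))
2727/n(D(4), 14) = 2727/(14 - 12*√(14² + (4*4²)²)) = 2727/(14 - 12*√(196 + (4*16)²)) = 2727/(14 - 12*√(196 + 64²)) = 2727/(14 - 12*√(196 + 4096)) = 2727/(14 - 24*√1073)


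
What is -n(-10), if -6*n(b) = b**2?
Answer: 50/3 ≈ 16.667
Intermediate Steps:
n(b) = -b**2/6
-n(-10) = -(-1)*(-10)**2/6 = -(-1)*100/6 = -1*(-50/3) = 50/3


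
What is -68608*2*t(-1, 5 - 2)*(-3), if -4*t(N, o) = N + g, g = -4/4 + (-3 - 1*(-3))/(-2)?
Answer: 205824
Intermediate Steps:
g = -1 (g = -4*¼ + (-3 + 3)*(-½) = -1 + 0*(-½) = -1 + 0 = -1)
t(N, o) = ¼ - N/4 (t(N, o) = -(N - 1)/4 = -(-1 + N)/4 = ¼ - N/4)
-68608*2*t(-1, 5 - 2)*(-3) = -68608*2*(¼ - ¼*(-1))*(-3) = -68608*2*(¼ + ¼)*(-3) = -68608*2*(½)*(-3) = -68608*(-3) = 205824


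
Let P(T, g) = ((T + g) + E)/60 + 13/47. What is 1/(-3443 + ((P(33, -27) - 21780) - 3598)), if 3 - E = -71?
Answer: -141/4063534 ≈ -3.4699e-5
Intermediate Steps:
E = 74 (E = 3 - 1*(-71) = 3 + 71 = 74)
P(T, g) = 2129/1410 + T/60 + g/60 (P(T, g) = ((T + g) + 74)/60 + 13/47 = (74 + T + g)*(1/60) + 13*(1/47) = (37/30 + T/60 + g/60) + 13/47 = 2129/1410 + T/60 + g/60)
1/(-3443 + ((P(33, -27) - 21780) - 3598)) = 1/(-3443 + (((2129/1410 + (1/60)*33 + (1/60)*(-27)) - 21780) - 3598)) = 1/(-3443 + (((2129/1410 + 11/20 - 9/20) - 21780) - 3598)) = 1/(-3443 + ((227/141 - 21780) - 3598)) = 1/(-3443 + (-3070753/141 - 3598)) = 1/(-3443 - 3578071/141) = 1/(-4063534/141) = -141/4063534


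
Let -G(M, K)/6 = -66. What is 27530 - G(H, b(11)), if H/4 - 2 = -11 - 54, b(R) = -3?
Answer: 27134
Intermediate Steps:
H = -252 (H = 8 + 4*(-11 - 54) = 8 + 4*(-65) = 8 - 260 = -252)
G(M, K) = 396 (G(M, K) = -6*(-66) = 396)
27530 - G(H, b(11)) = 27530 - 1*396 = 27530 - 396 = 27134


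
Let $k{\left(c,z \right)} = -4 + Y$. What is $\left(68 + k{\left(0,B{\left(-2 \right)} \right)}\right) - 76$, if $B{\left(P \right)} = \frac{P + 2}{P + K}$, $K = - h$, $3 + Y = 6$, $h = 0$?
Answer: $-9$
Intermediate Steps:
$Y = 3$ ($Y = -3 + 6 = 3$)
$K = 0$ ($K = \left(-1\right) 0 = 0$)
$B{\left(P \right)} = \frac{2 + P}{P}$ ($B{\left(P \right)} = \frac{P + 2}{P + 0} = \frac{2 + P}{P}$)
$k{\left(c,z \right)} = -1$ ($k{\left(c,z \right)} = -4 + 3 = -1$)
$\left(68 + k{\left(0,B{\left(-2 \right)} \right)}\right) - 76 = \left(68 - 1\right) - 76 = 67 - 76 = -9$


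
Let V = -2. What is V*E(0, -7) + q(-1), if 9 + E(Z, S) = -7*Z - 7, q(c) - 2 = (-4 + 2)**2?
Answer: 38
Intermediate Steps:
q(c) = 6 (q(c) = 2 + (-4 + 2)**2 = 2 + (-2)**2 = 2 + 4 = 6)
E(Z, S) = -16 - 7*Z (E(Z, S) = -9 + (-7*Z - 7) = -9 + (-7 - 7*Z) = -16 - 7*Z)
V*E(0, -7) + q(-1) = -2*(-16 - 7*0) + 6 = -2*(-16 + 0) + 6 = -2*(-16) + 6 = 32 + 6 = 38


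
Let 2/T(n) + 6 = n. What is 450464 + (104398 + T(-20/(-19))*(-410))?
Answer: 26086304/47 ≈ 5.5503e+5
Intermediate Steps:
T(n) = 2/(-6 + n)
450464 + (104398 + T(-20/(-19))*(-410)) = 450464 + (104398 + (2/(-6 - 20/(-19)))*(-410)) = 450464 + (104398 + (2/(-6 - 20*(-1/19)))*(-410)) = 450464 + (104398 + (2/(-6 + 20/19))*(-410)) = 450464 + (104398 + (2/(-94/19))*(-410)) = 450464 + (104398 + (2*(-19/94))*(-410)) = 450464 + (104398 - 19/47*(-410)) = 450464 + (104398 + 7790/47) = 450464 + 4914496/47 = 26086304/47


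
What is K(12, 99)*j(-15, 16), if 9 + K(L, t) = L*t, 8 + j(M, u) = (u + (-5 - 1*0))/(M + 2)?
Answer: -135585/13 ≈ -10430.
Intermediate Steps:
j(M, u) = -8 + (-5 + u)/(2 + M) (j(M, u) = -8 + (u + (-5 - 1*0))/(M + 2) = -8 + (u + (-5 + 0))/(2 + M) = -8 + (u - 5)/(2 + M) = -8 + (-5 + u)/(2 + M))
K(L, t) = -9 + L*t
K(12, 99)*j(-15, 16) = (-9 + 12*99)*((-21 + 16 - 8*(-15))/(2 - 15)) = (-9 + 1188)*((-21 + 16 + 120)/(-13)) = 1179*(-1/13*115) = 1179*(-115/13) = -135585/13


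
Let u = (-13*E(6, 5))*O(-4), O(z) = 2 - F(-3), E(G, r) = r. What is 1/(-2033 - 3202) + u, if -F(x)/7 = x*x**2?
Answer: 63631424/5235 ≈ 12155.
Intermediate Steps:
F(x) = -7*x**3 (F(x) = -7*x*x**2 = -7*x**3)
O(z) = -187 (O(z) = 2 - (-7)*(-3)**3 = 2 - (-7)*(-27) = 2 - 1*189 = 2 - 189 = -187)
u = 12155 (u = -13*5*(-187) = -65*(-187) = 12155)
1/(-2033 - 3202) + u = 1/(-2033 - 3202) + 12155 = 1/(-5235) + 12155 = -1/5235 + 12155 = 63631424/5235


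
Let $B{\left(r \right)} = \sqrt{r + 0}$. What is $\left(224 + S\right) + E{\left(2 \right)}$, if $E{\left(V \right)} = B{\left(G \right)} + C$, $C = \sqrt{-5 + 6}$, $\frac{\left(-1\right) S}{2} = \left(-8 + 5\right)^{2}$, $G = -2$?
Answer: $207 + i \sqrt{2} \approx 207.0 + 1.4142 i$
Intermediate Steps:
$S = -18$ ($S = - 2 \left(-8 + 5\right)^{2} = - 2 \left(-3\right)^{2} = \left(-2\right) 9 = -18$)
$B{\left(r \right)} = \sqrt{r}$
$C = 1$ ($C = \sqrt{1} = 1$)
$E{\left(V \right)} = 1 + i \sqrt{2}$ ($E{\left(V \right)} = \sqrt{-2} + 1 = i \sqrt{2} + 1 = 1 + i \sqrt{2}$)
$\left(224 + S\right) + E{\left(2 \right)} = \left(224 - 18\right) + \left(1 + i \sqrt{2}\right) = 206 + \left(1 + i \sqrt{2}\right) = 207 + i \sqrt{2}$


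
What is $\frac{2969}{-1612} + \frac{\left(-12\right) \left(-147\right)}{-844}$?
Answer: $- \frac{1337351}{340132} \approx -3.9319$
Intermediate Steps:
$\frac{2969}{-1612} + \frac{\left(-12\right) \left(-147\right)}{-844} = 2969 \left(- \frac{1}{1612}\right) + 1764 \left(- \frac{1}{844}\right) = - \frac{2969}{1612} - \frac{441}{211} = - \frac{1337351}{340132}$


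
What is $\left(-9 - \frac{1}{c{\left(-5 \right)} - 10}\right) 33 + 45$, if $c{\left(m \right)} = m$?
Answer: $- \frac{1249}{5} \approx -249.8$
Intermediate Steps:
$\left(-9 - \frac{1}{c{\left(-5 \right)} - 10}\right) 33 + 45 = \left(-9 - \frac{1}{-5 - 10}\right) 33 + 45 = \left(-9 - \frac{1}{-15}\right) 33 + 45 = \left(-9 - - \frac{1}{15}\right) 33 + 45 = \left(-9 + \frac{1}{15}\right) 33 + 45 = \left(- \frac{134}{15}\right) 33 + 45 = - \frac{1474}{5} + 45 = - \frac{1249}{5}$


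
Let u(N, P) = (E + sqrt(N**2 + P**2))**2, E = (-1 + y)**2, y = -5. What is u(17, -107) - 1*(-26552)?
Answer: 39586 + 72*sqrt(11738) ≈ 47387.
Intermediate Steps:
E = 36 (E = (-1 - 5)**2 = (-6)**2 = 36)
u(N, P) = (36 + sqrt(N**2 + P**2))**2
u(17, -107) - 1*(-26552) = (36 + sqrt(17**2 + (-107)**2))**2 - 1*(-26552) = (36 + sqrt(289 + 11449))**2 + 26552 = (36 + sqrt(11738))**2 + 26552 = 26552 + (36 + sqrt(11738))**2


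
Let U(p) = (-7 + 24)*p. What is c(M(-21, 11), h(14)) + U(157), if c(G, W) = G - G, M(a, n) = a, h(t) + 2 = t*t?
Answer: 2669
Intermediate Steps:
h(t) = -2 + t² (h(t) = -2 + t*t = -2 + t²)
c(G, W) = 0
U(p) = 17*p
c(M(-21, 11), h(14)) + U(157) = 0 + 17*157 = 0 + 2669 = 2669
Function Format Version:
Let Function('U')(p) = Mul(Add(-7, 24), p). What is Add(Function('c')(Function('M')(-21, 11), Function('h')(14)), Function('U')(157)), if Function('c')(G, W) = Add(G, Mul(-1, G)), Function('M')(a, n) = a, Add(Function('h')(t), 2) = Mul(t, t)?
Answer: 2669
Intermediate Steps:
Function('h')(t) = Add(-2, Pow(t, 2)) (Function('h')(t) = Add(-2, Mul(t, t)) = Add(-2, Pow(t, 2)))
Function('c')(G, W) = 0
Function('U')(p) = Mul(17, p)
Add(Function('c')(Function('M')(-21, 11), Function('h')(14)), Function('U')(157)) = Add(0, Mul(17, 157)) = Add(0, 2669) = 2669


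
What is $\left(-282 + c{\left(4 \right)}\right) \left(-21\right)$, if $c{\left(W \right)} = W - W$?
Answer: $5922$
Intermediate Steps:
$c{\left(W \right)} = 0$
$\left(-282 + c{\left(4 \right)}\right) \left(-21\right) = \left(-282 + 0\right) \left(-21\right) = \left(-282\right) \left(-21\right) = 5922$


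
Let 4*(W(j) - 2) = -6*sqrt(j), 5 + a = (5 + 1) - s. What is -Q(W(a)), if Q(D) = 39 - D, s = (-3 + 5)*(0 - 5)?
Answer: -37 - 3*sqrt(11)/2 ≈ -41.975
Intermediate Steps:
s = -10 (s = 2*(-5) = -10)
a = 11 (a = -5 + ((5 + 1) - 1*(-10)) = -5 + (6 + 10) = -5 + 16 = 11)
W(j) = 2 - 3*sqrt(j)/2 (W(j) = 2 + (-6*sqrt(j))/4 = 2 - 3*sqrt(j)/2)
-Q(W(a)) = -(39 - (2 - 3*sqrt(11)/2)) = -(39 + (-2 + 3*sqrt(11)/2)) = -(37 + 3*sqrt(11)/2) = -37 - 3*sqrt(11)/2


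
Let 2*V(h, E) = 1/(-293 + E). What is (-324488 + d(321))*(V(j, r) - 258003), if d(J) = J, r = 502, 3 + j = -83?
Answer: 34959872129251/418 ≈ 8.3636e+10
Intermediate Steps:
j = -86 (j = -3 - 83 = -86)
V(h, E) = 1/(2*(-293 + E))
(-324488 + d(321))*(V(j, r) - 258003) = (-324488 + 321)*(1/(2*(-293 + 502)) - 258003) = -324167*((½)/209 - 258003) = -324167*((½)*(1/209) - 258003) = -324167*(1/418 - 258003) = -324167*(-107845253/418) = 34959872129251/418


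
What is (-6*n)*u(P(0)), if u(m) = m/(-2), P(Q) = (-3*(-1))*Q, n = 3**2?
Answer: 0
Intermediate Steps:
n = 9
P(Q) = 3*Q
u(m) = -m/2 (u(m) = m*(-1/2) = -m/2)
(-6*n)*u(P(0)) = (-6*9)*(-3*0/2) = -(-27)*0 = -54*0 = 0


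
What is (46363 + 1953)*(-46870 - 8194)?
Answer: -2660472224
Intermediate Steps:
(46363 + 1953)*(-46870 - 8194) = 48316*(-55064) = -2660472224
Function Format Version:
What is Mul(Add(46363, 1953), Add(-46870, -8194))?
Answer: -2660472224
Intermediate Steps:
Mul(Add(46363, 1953), Add(-46870, -8194)) = Mul(48316, -55064) = -2660472224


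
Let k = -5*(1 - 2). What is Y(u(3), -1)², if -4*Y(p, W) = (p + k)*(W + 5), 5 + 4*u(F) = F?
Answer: 81/4 ≈ 20.250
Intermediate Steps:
k = 5 (k = -5*(-1) = 5)
u(F) = -5/4 + F/4
Y(p, W) = -(5 + W)*(5 + p)/4 (Y(p, W) = -(p + 5)*(W + 5)/4 = -(5 + p)*(5 + W)/4 = -(5 + W)*(5 + p)/4)
Y(u(3), -1)² = (-25/4 - 5/4*(-1) - 5*(-5/4 + (¼)*3)/4 - ¼*(-1)*(-5/4 + (¼)*3))² = (-25/4 + 5/4 - 5*(-5/4 + ¾)/4 - ¼*(-1)*(-5/4 + ¾))² = (-25/4 + 5/4 - 5/4*(-½) - ¼*(-1)*(-½))² = (-25/4 + 5/4 + 5/8 - ⅛)² = (-9/2)² = 81/4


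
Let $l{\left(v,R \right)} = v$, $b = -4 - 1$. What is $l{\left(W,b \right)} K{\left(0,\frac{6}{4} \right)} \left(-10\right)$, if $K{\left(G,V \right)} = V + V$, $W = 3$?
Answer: $-90$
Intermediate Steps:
$b = -5$ ($b = -4 - 1 = -5$)
$K{\left(G,V \right)} = 2 V$
$l{\left(W,b \right)} K{\left(0,\frac{6}{4} \right)} \left(-10\right) = 3 \cdot 2 \cdot \frac{6}{4} \left(-10\right) = 3 \cdot 2 \cdot 6 \cdot \frac{1}{4} \left(-10\right) = 3 \cdot 2 \cdot \frac{3}{2} \left(-10\right) = 3 \cdot 3 \left(-10\right) = 9 \left(-10\right) = -90$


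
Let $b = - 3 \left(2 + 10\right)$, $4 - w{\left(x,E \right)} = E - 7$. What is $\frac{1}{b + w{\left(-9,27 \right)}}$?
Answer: $- \frac{1}{52} \approx -0.019231$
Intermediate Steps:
$w{\left(x,E \right)} = 11 - E$ ($w{\left(x,E \right)} = 4 - \left(E - 7\right) = 4 - \left(-7 + E\right) = 11 - E$)
$b = -36$ ($b = \left(-3\right) 12 = -36$)
$\frac{1}{b + w{\left(-9,27 \right)}} = \frac{1}{-36 + \left(11 - 27\right)} = \frac{1}{-36 - 16} = \frac{1}{-52} = - \frac{1}{52}$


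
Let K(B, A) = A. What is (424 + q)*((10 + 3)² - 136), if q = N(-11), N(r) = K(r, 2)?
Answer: 14058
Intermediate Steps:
N(r) = 2
q = 2
(424 + q)*((10 + 3)² - 136) = (424 + 2)*((10 + 3)² - 136) = 426*(13² - 136) = 426*(169 - 136) = 426*33 = 14058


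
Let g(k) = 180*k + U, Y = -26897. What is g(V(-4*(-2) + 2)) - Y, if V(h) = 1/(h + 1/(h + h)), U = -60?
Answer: 1799279/67 ≈ 26855.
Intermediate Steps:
V(h) = 1/(h + 1/(2*h))
g(k) = -60 + 180*k (g(k) = 180*k - 60 = -60 + 180*k)
g(V(-4*(-2) + 2)) - Y = (-60 + 180*(2*(-4*(-2) + 2)/(1 + 2*(-4*(-2) + 2)²))) - 1*(-26897) = (-60 + 180*(2*(8 + 2)/(1 + 2*(8 + 2)²))) + 26897 = (-60 + 180*(2*10/(1 + 2*10²))) + 26897 = (-60 + 180*(2*10/(1 + 2*100))) + 26897 = (-60 + 180*(2*10/(1 + 200))) + 26897 = (-60 + 180*(2*10/201)) + 26897 = (-60 + 180*(2*10*(1/201))) + 26897 = (-60 + 180*(20/201)) + 26897 = (-60 + 1200/67) + 26897 = -2820/67 + 26897 = 1799279/67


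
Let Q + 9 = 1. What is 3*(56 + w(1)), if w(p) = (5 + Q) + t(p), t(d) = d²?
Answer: 162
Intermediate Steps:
Q = -8 (Q = -9 + 1 = -8)
w(p) = -3 + p² (w(p) = (5 - 8) + p² = -3 + p²)
3*(56 + w(1)) = 3*(56 + (-3 + 1²)) = 3*(56 + (-3 + 1)) = 3*(56 - 2) = 3*54 = 162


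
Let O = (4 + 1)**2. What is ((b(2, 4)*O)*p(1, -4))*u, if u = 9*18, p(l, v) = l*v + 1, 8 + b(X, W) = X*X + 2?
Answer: 24300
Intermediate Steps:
b(X, W) = -6 + X**2 (b(X, W) = -8 + (X*X + 2) = -8 + (X**2 + 2) = -8 + (2 + X**2) = -6 + X**2)
p(l, v) = 1 + l*v
O = 25 (O = 5**2 = 25)
u = 162
((b(2, 4)*O)*p(1, -4))*u = (((-6 + 2**2)*25)*(1 + 1*(-4)))*162 = (((-6 + 4)*25)*(1 - 4))*162 = (-2*25*(-3))*162 = -50*(-3)*162 = 150*162 = 24300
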